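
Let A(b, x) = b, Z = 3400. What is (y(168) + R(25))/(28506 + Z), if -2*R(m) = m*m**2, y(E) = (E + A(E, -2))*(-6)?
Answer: -19657/63812 ≈ -0.30805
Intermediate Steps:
y(E) = -12*E (y(E) = (E + E)*(-6) = (2*E)*(-6) = -12*E)
R(m) = -m**3/2 (R(m) = -m*m**2/2 = -m**3/2)
(y(168) + R(25))/(28506 + Z) = (-12*168 - 1/2*25**3)/(28506 + 3400) = (-2016 - 1/2*15625)/31906 = (-2016 - 15625/2)*(1/31906) = -19657/2*1/31906 = -19657/63812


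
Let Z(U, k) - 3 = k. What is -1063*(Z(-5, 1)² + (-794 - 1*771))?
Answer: 1646587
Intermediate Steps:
Z(U, k) = 3 + k
-1063*(Z(-5, 1)² + (-794 - 1*771)) = -1063*((3 + 1)² + (-794 - 1*771)) = -1063*(4² + (-794 - 771)) = -1063*(16 - 1565) = -1063*(-1549) = 1646587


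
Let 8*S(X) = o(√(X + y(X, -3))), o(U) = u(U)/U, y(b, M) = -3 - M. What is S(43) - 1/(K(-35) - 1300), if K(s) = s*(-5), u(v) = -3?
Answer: 1/1125 - 3*√43/344 ≈ -0.056298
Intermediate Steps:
K(s) = -5*s
o(U) = -3/U
S(X) = -3/(8*√X) (S(X) = (-3/√(X + (-3 - 1*(-3))))/8 = (-3/√(X + (-3 + 3)))/8 = (-3/√(X + 0))/8 = (-3/√X)/8 = -3/(8*√X))
S(43) - 1/(K(-35) - 1300) = -3*√43/344 - 1/(-5*(-35) - 1300) = -3*√43/344 - 1/(175 - 1300) = -3*√43/344 - 1/(-1125) = -3*√43/344 - 1*(-1/1125) = -3*√43/344 + 1/1125 = 1/1125 - 3*√43/344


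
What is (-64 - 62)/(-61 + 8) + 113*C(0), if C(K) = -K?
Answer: 126/53 ≈ 2.3774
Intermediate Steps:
(-64 - 62)/(-61 + 8) + 113*C(0) = (-64 - 62)/(-61 + 8) + 113*(-1*0) = -126/(-53) + 113*0 = -126*(-1/53) + 0 = 126/53 + 0 = 126/53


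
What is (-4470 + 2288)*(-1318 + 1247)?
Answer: 154922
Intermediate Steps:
(-4470 + 2288)*(-1318 + 1247) = -2182*(-71) = 154922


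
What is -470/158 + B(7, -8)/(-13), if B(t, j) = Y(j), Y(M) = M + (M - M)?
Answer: -2423/1027 ≈ -2.3593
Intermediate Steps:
Y(M) = M (Y(M) = M + 0 = M)
B(t, j) = j
-470/158 + B(7, -8)/(-13) = -470/158 - 8/(-13) = -470*1/158 - 8*(-1/13) = -235/79 + 8/13 = -2423/1027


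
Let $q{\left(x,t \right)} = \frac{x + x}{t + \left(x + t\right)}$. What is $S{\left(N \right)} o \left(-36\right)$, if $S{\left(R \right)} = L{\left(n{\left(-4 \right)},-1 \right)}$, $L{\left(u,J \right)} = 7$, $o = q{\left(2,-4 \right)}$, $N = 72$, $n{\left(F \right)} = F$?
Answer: $168$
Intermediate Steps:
$q{\left(x,t \right)} = \frac{2 x}{x + 2 t}$ ($q{\left(x,t \right)} = \frac{2 x}{t + \left(t + x\right)} = \frac{2 x}{x + 2 t}$)
$o = - \frac{2}{3}$ ($o = 2 \cdot 2 \frac{1}{2 + 2 \left(-4\right)} = 2 \cdot 2 \frac{1}{2 - 8} = 2 \cdot 2 \frac{1}{-6} = 2 \cdot 2 \left(- \frac{1}{6}\right) = - \frac{2}{3} \approx -0.66667$)
$S{\left(R \right)} = 7$
$S{\left(N \right)} o \left(-36\right) = 7 \left(\left(- \frac{2}{3}\right) \left(-36\right)\right) = 7 \cdot 24 = 168$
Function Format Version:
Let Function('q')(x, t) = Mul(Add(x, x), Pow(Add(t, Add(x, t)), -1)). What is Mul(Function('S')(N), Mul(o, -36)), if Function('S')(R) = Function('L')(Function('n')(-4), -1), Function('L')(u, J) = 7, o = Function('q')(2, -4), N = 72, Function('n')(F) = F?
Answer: 168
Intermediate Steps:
Function('q')(x, t) = Mul(2, x, Pow(Add(x, Mul(2, t)), -1)) (Function('q')(x, t) = Mul(Mul(2, x), Pow(Add(t, Add(t, x)), -1)) = Mul(Mul(2, x), Pow(Add(x, Mul(2, t)), -1)) = Mul(2, x, Pow(Add(x, Mul(2, t)), -1)))
o = Rational(-2, 3) (o = Mul(2, 2, Pow(Add(2, Mul(2, -4)), -1)) = Mul(2, 2, Pow(Add(2, -8), -1)) = Mul(2, 2, Pow(-6, -1)) = Mul(2, 2, Rational(-1, 6)) = Rational(-2, 3) ≈ -0.66667)
Function('S')(R) = 7
Mul(Function('S')(N), Mul(o, -36)) = Mul(7, Mul(Rational(-2, 3), -36)) = Mul(7, 24) = 168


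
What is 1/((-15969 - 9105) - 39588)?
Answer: -1/64662 ≈ -1.5465e-5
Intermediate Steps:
1/((-15969 - 9105) - 39588) = 1/(-25074 - 39588) = 1/(-64662) = -1/64662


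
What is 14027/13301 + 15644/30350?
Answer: 316900147/201842675 ≈ 1.5700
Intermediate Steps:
14027/13301 + 15644/30350 = 14027*(1/13301) + 15644*(1/30350) = 14027/13301 + 7822/15175 = 316900147/201842675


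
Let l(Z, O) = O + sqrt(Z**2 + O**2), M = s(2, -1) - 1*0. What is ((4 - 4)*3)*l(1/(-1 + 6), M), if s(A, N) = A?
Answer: 0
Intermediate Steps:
M = 2 (M = 2 - 1*0 = 2 + 0 = 2)
l(Z, O) = O + sqrt(O**2 + Z**2)
((4 - 4)*3)*l(1/(-1 + 6), M) = ((4 - 4)*3)*(2 + sqrt(2**2 + (1/(-1 + 6))**2)) = (0*3)*(2 + sqrt(4 + (1/5)**2)) = 0*(2 + sqrt(4 + (1/5)**2)) = 0*(2 + sqrt(4 + 1/25)) = 0*(2 + sqrt(101/25)) = 0*(2 + sqrt(101)/5) = 0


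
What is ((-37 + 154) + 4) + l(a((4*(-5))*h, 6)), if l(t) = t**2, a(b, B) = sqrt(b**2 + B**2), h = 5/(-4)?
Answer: 782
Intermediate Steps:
h = -5/4 (h = 5*(-1/4) = -5/4 ≈ -1.2500)
a(b, B) = sqrt(B**2 + b**2)
((-37 + 154) + 4) + l(a((4*(-5))*h, 6)) = ((-37 + 154) + 4) + (sqrt(6**2 + ((4*(-5))*(-5/4))**2))**2 = (117 + 4) + (sqrt(36 + (-20*(-5/4))**2))**2 = 121 + (sqrt(36 + 25**2))**2 = 121 + (sqrt(36 + 625))**2 = 121 + (sqrt(661))**2 = 121 + 661 = 782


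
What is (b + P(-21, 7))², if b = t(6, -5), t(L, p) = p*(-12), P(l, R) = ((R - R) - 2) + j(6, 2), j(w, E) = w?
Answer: 4096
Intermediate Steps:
P(l, R) = 4 (P(l, R) = ((R - R) - 2) + 6 = (0 - 2) + 6 = -2 + 6 = 4)
t(L, p) = -12*p
b = 60 (b = -12*(-5) = 60)
(b + P(-21, 7))² = (60 + 4)² = 64² = 4096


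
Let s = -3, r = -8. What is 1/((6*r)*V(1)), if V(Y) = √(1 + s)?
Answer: I*√2/96 ≈ 0.014731*I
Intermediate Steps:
V(Y) = I*√2 (V(Y) = √(1 - 3) = √(-2) = I*√2)
1/((6*r)*V(1)) = 1/((6*(-8))*(I*√2)) = 1/(-48*I*√2) = I*√2/96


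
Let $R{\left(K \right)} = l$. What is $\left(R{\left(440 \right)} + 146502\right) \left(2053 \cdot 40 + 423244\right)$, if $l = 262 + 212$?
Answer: $74276379264$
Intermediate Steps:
$l = 474$
$R{\left(K \right)} = 474$
$\left(R{\left(440 \right)} + 146502\right) \left(2053 \cdot 40 + 423244\right) = \left(474 + 146502\right) \left(2053 \cdot 40 + 423244\right) = 146976 \left(82120 + 423244\right) = 146976 \cdot 505364 = 74276379264$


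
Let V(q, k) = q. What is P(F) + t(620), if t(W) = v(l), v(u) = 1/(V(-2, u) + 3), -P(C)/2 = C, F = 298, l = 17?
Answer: -595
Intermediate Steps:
P(C) = -2*C
v(u) = 1 (v(u) = 1/(-2 + 3) = 1/1 = 1)
t(W) = 1
P(F) + t(620) = -2*298 + 1 = -596 + 1 = -595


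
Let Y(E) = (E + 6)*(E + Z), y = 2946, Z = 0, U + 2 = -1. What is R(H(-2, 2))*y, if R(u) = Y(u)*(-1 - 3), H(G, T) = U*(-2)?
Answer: -848448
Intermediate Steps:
U = -3 (U = -2 - 1 = -3)
H(G, T) = 6 (H(G, T) = -3*(-2) = 6)
Y(E) = E*(6 + E) (Y(E) = (E + 6)*(E + 0) = (6 + E)*E = E*(6 + E))
R(u) = -4*u*(6 + u) (R(u) = (u*(6 + u))*(-1 - 3) = (u*(6 + u))*(-4) = -4*u*(6 + u))
R(H(-2, 2))*y = (4*6*(-6 - 1*6))*2946 = (4*6*(-6 - 6))*2946 = (4*6*(-12))*2946 = -288*2946 = -848448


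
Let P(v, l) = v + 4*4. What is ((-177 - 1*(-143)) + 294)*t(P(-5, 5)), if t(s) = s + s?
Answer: 5720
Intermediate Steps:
P(v, l) = 16 + v (P(v, l) = v + 16 = 16 + v)
t(s) = 2*s
((-177 - 1*(-143)) + 294)*t(P(-5, 5)) = ((-177 - 1*(-143)) + 294)*(2*(16 - 5)) = ((-177 + 143) + 294)*(2*11) = (-34 + 294)*22 = 260*22 = 5720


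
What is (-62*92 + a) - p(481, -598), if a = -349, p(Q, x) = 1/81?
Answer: -490294/81 ≈ -6053.0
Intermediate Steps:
p(Q, x) = 1/81
(-62*92 + a) - p(481, -598) = (-62*92 - 349) - 1*1/81 = (-5704 - 349) - 1/81 = -6053 - 1/81 = -490294/81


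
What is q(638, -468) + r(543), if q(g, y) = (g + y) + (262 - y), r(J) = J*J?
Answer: 295749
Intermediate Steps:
r(J) = J**2
q(g, y) = 262 + g
q(638, -468) + r(543) = (262 + 638) + 543**2 = 900 + 294849 = 295749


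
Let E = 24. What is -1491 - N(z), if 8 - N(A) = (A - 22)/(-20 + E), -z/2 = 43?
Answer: -1526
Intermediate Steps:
z = -86 (z = -2*43 = -86)
N(A) = 27/2 - A/4 (N(A) = 8 - (A - 22)/(-20 + 24) = 8 - (-22 + A)/4 = 8 - (-11/2 + A/4) = 8 + (11/2 - A/4) = 27/2 - A/4)
-1491 - N(z) = -1491 - (27/2 - 1/4*(-86)) = -1491 - (27/2 + 43/2) = -1491 - 1*35 = -1491 - 35 = -1526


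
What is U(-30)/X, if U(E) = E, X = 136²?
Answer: -15/9248 ≈ -0.0016220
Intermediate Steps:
X = 18496
U(-30)/X = -30/18496 = -30*1/18496 = -15/9248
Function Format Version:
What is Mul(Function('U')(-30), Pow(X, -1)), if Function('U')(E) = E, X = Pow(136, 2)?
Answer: Rational(-15, 9248) ≈ -0.0016220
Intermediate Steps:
X = 18496
Mul(Function('U')(-30), Pow(X, -1)) = Mul(-30, Pow(18496, -1)) = Mul(-30, Rational(1, 18496)) = Rational(-15, 9248)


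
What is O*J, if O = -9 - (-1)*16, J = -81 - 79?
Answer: -1120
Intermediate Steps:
J = -160
O = 7 (O = -9 - 1*(-16) = -9 + 16 = 7)
O*J = 7*(-160) = -1120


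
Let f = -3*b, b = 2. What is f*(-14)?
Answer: 84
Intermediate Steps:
f = -6 (f = -3*2 = -6)
f*(-14) = -6*(-14) = 84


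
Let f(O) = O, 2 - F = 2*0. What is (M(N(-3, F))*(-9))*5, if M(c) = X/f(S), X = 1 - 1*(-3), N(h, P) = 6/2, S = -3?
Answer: 60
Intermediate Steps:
F = 2 (F = 2 - 2*0 = 2 - 1*0 = 2 + 0 = 2)
N(h, P) = 3 (N(h, P) = 6*(1/2) = 3)
X = 4 (X = 1 + 3 = 4)
M(c) = -4/3 (M(c) = 4/(-3) = 4*(-1/3) = -4/3)
(M(N(-3, F))*(-9))*5 = -4/3*(-9)*5 = 12*5 = 60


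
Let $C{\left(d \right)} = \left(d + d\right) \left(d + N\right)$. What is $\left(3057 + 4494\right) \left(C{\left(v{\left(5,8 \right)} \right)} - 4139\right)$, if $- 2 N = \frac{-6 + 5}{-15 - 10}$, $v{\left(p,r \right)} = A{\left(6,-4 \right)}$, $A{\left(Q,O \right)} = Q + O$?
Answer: $- \frac{779844627}{25} \approx -3.1194 \cdot 10^{7}$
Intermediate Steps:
$A{\left(Q,O \right)} = O + Q$
$v{\left(p,r \right)} = 2$ ($v{\left(p,r \right)} = -4 + 6 = 2$)
$N = - \frac{1}{50}$ ($N = - \frac{\left(-6 + 5\right) \frac{1}{-15 - 10}}{2} = - \frac{\left(-1\right) \frac{1}{-25}}{2} = - \frac{\left(-1\right) \left(- \frac{1}{25}\right)}{2} = \left(- \frac{1}{2}\right) \frac{1}{25} = - \frac{1}{50} \approx -0.02$)
$C{\left(d \right)} = 2 d \left(- \frac{1}{50} + d\right)$ ($C{\left(d \right)} = \left(d + d\right) \left(d - \frac{1}{50}\right) = 2 d \left(- \frac{1}{50} + d\right)$)
$\left(3057 + 4494\right) \left(C{\left(v{\left(5,8 \right)} \right)} - 4139\right) = \left(3057 + 4494\right) \left(\frac{1}{25} \cdot 2 \left(-1 + 50 \cdot 2\right) - 4139\right) = 7551 \left(\frac{1}{25} \cdot 2 \left(-1 + 100\right) - 4139\right) = 7551 \left(\frac{1}{25} \cdot 2 \cdot 99 - 4139\right) = 7551 \left(\frac{198}{25} - 4139\right) = 7551 \left(- \frac{103277}{25}\right) = - \frac{779844627}{25}$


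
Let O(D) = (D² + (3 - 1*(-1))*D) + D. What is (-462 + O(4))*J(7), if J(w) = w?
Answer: -2982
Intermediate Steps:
O(D) = D² + 5*D (O(D) = (D² + (3 + 1)*D) + D = (D² + 4*D) + D = D² + 5*D)
(-462 + O(4))*J(7) = (-462 + 4*(5 + 4))*7 = (-462 + 4*9)*7 = (-462 + 36)*7 = -426*7 = -2982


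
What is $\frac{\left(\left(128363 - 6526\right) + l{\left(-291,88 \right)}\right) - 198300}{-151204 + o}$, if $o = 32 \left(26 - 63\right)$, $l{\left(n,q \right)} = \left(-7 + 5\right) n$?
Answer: $\frac{75881}{152388} \approx 0.49795$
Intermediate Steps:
$l{\left(n,q \right)} = - 2 n$
$o = -1184$ ($o = 32 \left(-37\right) = -1184$)
$\frac{\left(\left(128363 - 6526\right) + l{\left(-291,88 \right)}\right) - 198300}{-151204 + o} = \frac{\left(\left(128363 - 6526\right) - -582\right) - 198300}{-151204 - 1184} = \frac{\left(121837 + 582\right) - 198300}{-152388} = \left(122419 - 198300\right) \left(- \frac{1}{152388}\right) = \left(-75881\right) \left(- \frac{1}{152388}\right) = \frac{75881}{152388}$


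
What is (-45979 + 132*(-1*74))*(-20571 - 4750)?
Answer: 1411569787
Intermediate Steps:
(-45979 + 132*(-1*74))*(-20571 - 4750) = (-45979 + 132*(-74))*(-25321) = (-45979 - 9768)*(-25321) = -55747*(-25321) = 1411569787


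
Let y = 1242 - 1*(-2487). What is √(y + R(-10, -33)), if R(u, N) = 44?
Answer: 7*√77 ≈ 61.425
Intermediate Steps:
y = 3729 (y = 1242 + 2487 = 3729)
√(y + R(-10, -33)) = √(3729 + 44) = √3773 = 7*√77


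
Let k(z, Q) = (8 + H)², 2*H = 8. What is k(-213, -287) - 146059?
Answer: -145915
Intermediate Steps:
H = 4 (H = (½)*8 = 4)
k(z, Q) = 144 (k(z, Q) = (8 + 4)² = 12² = 144)
k(-213, -287) - 146059 = 144 - 146059 = -145915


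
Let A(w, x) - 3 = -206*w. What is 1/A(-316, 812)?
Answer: 1/65099 ≈ 1.5361e-5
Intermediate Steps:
A(w, x) = 3 - 206*w
1/A(-316, 812) = 1/(3 - 206*(-316)) = 1/(3 + 65096) = 1/65099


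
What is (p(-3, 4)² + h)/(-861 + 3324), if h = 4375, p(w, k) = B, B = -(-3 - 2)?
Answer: 4400/2463 ≈ 1.7864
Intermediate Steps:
B = 5 (B = -1*(-5) = 5)
p(w, k) = 5
(p(-3, 4)² + h)/(-861 + 3324) = (5² + 4375)/(-861 + 3324) = (25 + 4375)/2463 = 4400*(1/2463) = 4400/2463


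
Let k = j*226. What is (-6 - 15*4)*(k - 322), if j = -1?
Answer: 36168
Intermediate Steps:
k = -226 (k = -1*226 = -226)
(-6 - 15*4)*(k - 322) = (-6 - 15*4)*(-226 - 322) = (-6 - 60)*(-548) = -66*(-548) = 36168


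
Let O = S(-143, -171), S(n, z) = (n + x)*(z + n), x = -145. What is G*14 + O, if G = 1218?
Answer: 107484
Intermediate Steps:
S(n, z) = (-145 + n)*(n + z) (S(n, z) = (n - 145)*(z + n) = (-145 + n)*(n + z))
O = 90432 (O = (-143)² - 145*(-143) - 145*(-171) - 143*(-171) = 20449 + 20735 + 24795 + 24453 = 90432)
G*14 + O = 1218*14 + 90432 = 17052 + 90432 = 107484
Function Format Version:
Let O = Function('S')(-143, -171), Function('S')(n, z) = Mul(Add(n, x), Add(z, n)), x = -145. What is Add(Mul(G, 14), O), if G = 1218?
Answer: 107484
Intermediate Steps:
Function('S')(n, z) = Mul(Add(-145, n), Add(n, z)) (Function('S')(n, z) = Mul(Add(n, -145), Add(z, n)) = Mul(Add(-145, n), Add(n, z)))
O = 90432 (O = Add(Pow(-143, 2), Mul(-145, -143), Mul(-145, -171), Mul(-143, -171)) = Add(20449, 20735, 24795, 24453) = 90432)
Add(Mul(G, 14), O) = Add(Mul(1218, 14), 90432) = Add(17052, 90432) = 107484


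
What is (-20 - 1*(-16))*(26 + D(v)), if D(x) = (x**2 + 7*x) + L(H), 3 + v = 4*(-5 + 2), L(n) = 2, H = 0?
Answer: -592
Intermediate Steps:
v = -15 (v = -3 + 4*(-5 + 2) = -3 + 4*(-3) = -3 - 12 = -15)
D(x) = 2 + x**2 + 7*x (D(x) = (x**2 + 7*x) + 2 = 2 + x**2 + 7*x)
(-20 - 1*(-16))*(26 + D(v)) = (-20 - 1*(-16))*(26 + (2 + (-15)**2 + 7*(-15))) = (-20 + 16)*(26 + (2 + 225 - 105)) = -4*(26 + 122) = -4*148 = -592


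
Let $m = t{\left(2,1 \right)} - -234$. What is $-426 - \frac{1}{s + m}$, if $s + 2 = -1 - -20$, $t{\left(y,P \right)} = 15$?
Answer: $- \frac{113317}{266} \approx -426.0$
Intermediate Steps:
$m = 249$ ($m = 15 - -234 = 15 + 234 = 249$)
$s = 17$ ($s = -2 - -19 = -2 + \left(-1 + 20\right) = -2 + 19 = 17$)
$-426 - \frac{1}{s + m} = -426 - \frac{1}{17 + 249} = -426 - \frac{1}{266} = - \frac{113317}{266}$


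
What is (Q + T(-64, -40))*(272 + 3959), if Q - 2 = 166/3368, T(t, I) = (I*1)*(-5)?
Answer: 1439601981/1684 ≈ 8.5487e+5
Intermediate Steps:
T(t, I) = -5*I (T(t, I) = I*(-5) = -5*I)
Q = 3451/1684 (Q = 2 + 166/3368 = 2 + 166*(1/3368) = 2 + 83/1684 = 3451/1684 ≈ 2.0493)
(Q + T(-64, -40))*(272 + 3959) = (3451/1684 - 5*(-40))*(272 + 3959) = (3451/1684 + 200)*4231 = (340251/1684)*4231 = 1439601981/1684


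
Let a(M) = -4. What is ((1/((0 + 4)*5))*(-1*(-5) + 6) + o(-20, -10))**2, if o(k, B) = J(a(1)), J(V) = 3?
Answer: 5041/400 ≈ 12.602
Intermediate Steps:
o(k, B) = 3
((1/((0 + 4)*5))*(-1*(-5) + 6) + o(-20, -10))**2 = ((1/((0 + 4)*5))*(-1*(-5) + 6) + 3)**2 = (((1/5)/4)*(5 + 6) + 3)**2 = (((1/4)*(1/5))*11 + 3)**2 = ((1/20)*11 + 3)**2 = (11/20 + 3)**2 = (71/20)**2 = 5041/400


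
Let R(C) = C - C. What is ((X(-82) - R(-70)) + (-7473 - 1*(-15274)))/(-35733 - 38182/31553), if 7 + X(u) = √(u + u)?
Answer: -245924082/1127521531 - 63106*I*√41/1127521531 ≈ -0.21811 - 0.00035838*I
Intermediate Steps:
X(u) = -7 + √2*√u (X(u) = -7 + √(u + u) = -7 + √(2*u) = -7 + √2*√u)
R(C) = 0
((X(-82) - R(-70)) + (-7473 - 1*(-15274)))/(-35733 - 38182/31553) = (((-7 + √2*√(-82)) - 1*0) + (-7473 - 1*(-15274)))/(-35733 - 38182/31553) = (((-7 + √2*(I*√82)) + 0) + (-7473 + 15274))/(-35733 - 38182*1/31553) = (((-7 + 2*I*√41) + 0) + 7801)/(-35733 - 38182/31553) = ((-7 + 2*I*√41) + 7801)/(-1127521531/31553) = (7794 + 2*I*√41)*(-31553/1127521531) = -245924082/1127521531 - 63106*I*√41/1127521531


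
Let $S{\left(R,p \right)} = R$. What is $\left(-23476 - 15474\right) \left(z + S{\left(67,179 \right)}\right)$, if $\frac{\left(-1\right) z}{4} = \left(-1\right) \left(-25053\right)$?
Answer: $3900647750$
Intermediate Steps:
$z = -100212$ ($z = - 4 \left(\left(-1\right) \left(-25053\right)\right) = \left(-4\right) 25053 = -100212$)
$\left(-23476 - 15474\right) \left(z + S{\left(67,179 \right)}\right) = \left(-23476 - 15474\right) \left(-100212 + 67\right) = \left(-23476 - 15474\right) \left(-100145\right) = \left(-38950\right) \left(-100145\right) = 3900647750$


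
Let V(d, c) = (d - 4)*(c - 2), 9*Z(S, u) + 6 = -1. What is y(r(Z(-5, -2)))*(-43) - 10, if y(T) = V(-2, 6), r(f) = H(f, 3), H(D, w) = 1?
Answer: 1022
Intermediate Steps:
Z(S, u) = -7/9 (Z(S, u) = -⅔ + (⅑)*(-1) = -⅔ - ⅑ = -7/9)
V(d, c) = (-4 + d)*(-2 + c)
r(f) = 1
y(T) = -24 (y(T) = 8 - 4*6 - 2*(-2) + 6*(-2) = 8 - 24 + 4 - 12 = -24)
y(r(Z(-5, -2)))*(-43) - 10 = -24*(-43) - 10 = 1032 - 10 = 1022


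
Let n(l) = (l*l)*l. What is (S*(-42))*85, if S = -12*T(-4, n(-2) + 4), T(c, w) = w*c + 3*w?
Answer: 171360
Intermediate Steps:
n(l) = l³ (n(l) = l²*l = l³)
T(c, w) = 3*w + c*w (T(c, w) = c*w + 3*w = 3*w + c*w)
S = -48 (S = -12*((-2)³ + 4)*(3 - 4) = -12*(-8 + 4)*(-1) = -(-48)*(-1) = -12*4 = -48)
(S*(-42))*85 = -48*(-42)*85 = 2016*85 = 171360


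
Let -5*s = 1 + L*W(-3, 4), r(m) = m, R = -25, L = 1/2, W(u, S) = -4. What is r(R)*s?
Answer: -5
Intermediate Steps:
L = 1/2 ≈ 0.50000
s = 1/5 (s = -(1 + (1/2)*(-4))/5 = -(1 - 2)/5 = -1/5*(-1) = 1/5 ≈ 0.20000)
r(R)*s = -25*1/5 = -5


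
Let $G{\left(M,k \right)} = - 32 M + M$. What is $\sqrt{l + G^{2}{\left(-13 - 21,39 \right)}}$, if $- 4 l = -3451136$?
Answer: $30 \sqrt{2193} \approx 1404.9$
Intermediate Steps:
$G{\left(M,k \right)} = - 31 M$
$l = 862784$ ($l = \left(- \frac{1}{4}\right) \left(-3451136\right) = 862784$)
$\sqrt{l + G^{2}{\left(-13 - 21,39 \right)}} = \sqrt{862784 + \left(- 31 \left(-13 - 21\right)\right)^{2}} = \sqrt{862784 + \left(\left(-31\right) \left(-34\right)\right)^{2}} = \sqrt{862784 + 1054^{2}} = \sqrt{862784 + 1110916} = \sqrt{1973700} = 30 \sqrt{2193}$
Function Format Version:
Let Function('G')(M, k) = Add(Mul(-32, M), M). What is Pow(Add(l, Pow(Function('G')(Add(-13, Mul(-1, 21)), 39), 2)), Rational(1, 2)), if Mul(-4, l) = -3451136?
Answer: Mul(30, Pow(2193, Rational(1, 2))) ≈ 1404.9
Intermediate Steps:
Function('G')(M, k) = Mul(-31, M)
l = 862784 (l = Mul(Rational(-1, 4), -3451136) = 862784)
Pow(Add(l, Pow(Function('G')(Add(-13, Mul(-1, 21)), 39), 2)), Rational(1, 2)) = Pow(Add(862784, Pow(Mul(-31, Add(-13, Mul(-1, 21))), 2)), Rational(1, 2)) = Pow(Add(862784, Pow(Mul(-31, Add(-13, -21)), 2)), Rational(1, 2)) = Pow(Add(862784, Pow(Mul(-31, -34), 2)), Rational(1, 2)) = Pow(Add(862784, Pow(1054, 2)), Rational(1, 2)) = Pow(Add(862784, 1110916), Rational(1, 2)) = Pow(1973700, Rational(1, 2)) = Mul(30, Pow(2193, Rational(1, 2)))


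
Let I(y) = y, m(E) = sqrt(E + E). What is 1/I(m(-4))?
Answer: -I*sqrt(2)/4 ≈ -0.35355*I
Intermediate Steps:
m(E) = sqrt(2)*sqrt(E) (m(E) = sqrt(2*E) = sqrt(2)*sqrt(E))
1/I(m(-4)) = 1/(sqrt(2)*sqrt(-4)) = 1/(sqrt(2)*(2*I)) = 1/(2*I*sqrt(2)) = -I*sqrt(2)/4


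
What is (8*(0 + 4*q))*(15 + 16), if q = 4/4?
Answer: 992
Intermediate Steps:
q = 1 (q = 4*(¼) = 1)
(8*(0 + 4*q))*(15 + 16) = (8*(0 + 4*1))*(15 + 16) = (8*(0 + 4))*31 = (8*4)*31 = 32*31 = 992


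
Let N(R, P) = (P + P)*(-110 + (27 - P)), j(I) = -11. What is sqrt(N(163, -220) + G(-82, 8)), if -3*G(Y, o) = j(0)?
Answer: I*sqrt(542487)/3 ≈ 245.51*I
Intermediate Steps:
G(Y, o) = 11/3 (G(Y, o) = -1/3*(-11) = 11/3)
N(R, P) = 2*P*(-83 - P) (N(R, P) = (2*P)*(-83 - P) = 2*P*(-83 - P))
sqrt(N(163, -220) + G(-82, 8)) = sqrt(-2*(-220)*(83 - 220) + 11/3) = sqrt(-2*(-220)*(-137) + 11/3) = sqrt(-60280 + 11/3) = sqrt(-180829/3) = I*sqrt(542487)/3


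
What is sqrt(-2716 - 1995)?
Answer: I*sqrt(4711) ≈ 68.637*I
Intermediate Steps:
sqrt(-2716 - 1995) = sqrt(-4711) = I*sqrt(4711)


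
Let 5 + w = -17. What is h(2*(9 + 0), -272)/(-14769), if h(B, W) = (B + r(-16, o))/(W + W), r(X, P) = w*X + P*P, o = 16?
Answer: 313/4017168 ≈ 7.7916e-5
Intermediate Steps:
w = -22 (w = -5 - 17 = -22)
r(X, P) = P² - 22*X (r(X, P) = -22*X + P*P = -22*X + P² = P² - 22*X)
h(B, W) = (608 + B)/(2*W) (h(B, W) = (B + (16² - 22*(-16)))/(W + W) = (B + (256 + 352))/((2*W)) = (B + 608)*(1/(2*W)) = (608 + B)*(1/(2*W)) = (608 + B)/(2*W))
h(2*(9 + 0), -272)/(-14769) = ((½)*(608 + 2*(9 + 0))/(-272))/(-14769) = ((½)*(-1/272)*(608 + 2*9))*(-1/14769) = ((½)*(-1/272)*(608 + 18))*(-1/14769) = ((½)*(-1/272)*626)*(-1/14769) = -313/272*(-1/14769) = 313/4017168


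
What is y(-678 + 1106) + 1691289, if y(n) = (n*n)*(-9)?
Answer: 42633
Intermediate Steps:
y(n) = -9*n**2 (y(n) = n**2*(-9) = -9*n**2)
y(-678 + 1106) + 1691289 = -9*(-678 + 1106)**2 + 1691289 = -9*428**2 + 1691289 = -9*183184 + 1691289 = -1648656 + 1691289 = 42633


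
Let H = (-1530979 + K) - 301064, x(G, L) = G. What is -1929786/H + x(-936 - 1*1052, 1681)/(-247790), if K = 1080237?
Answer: 563000309/218650245 ≈ 2.5749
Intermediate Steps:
H = -751806 (H = (-1530979 + 1080237) - 301064 = -450742 - 301064 = -751806)
-1929786/H + x(-936 - 1*1052, 1681)/(-247790) = -1929786/(-751806) + (-936 - 1*1052)/(-247790) = -1929786*(-1/751806) + (-936 - 1052)*(-1/247790) = 321631/125301 - 1988*(-1/247790) = 321631/125301 + 14/1745 = 563000309/218650245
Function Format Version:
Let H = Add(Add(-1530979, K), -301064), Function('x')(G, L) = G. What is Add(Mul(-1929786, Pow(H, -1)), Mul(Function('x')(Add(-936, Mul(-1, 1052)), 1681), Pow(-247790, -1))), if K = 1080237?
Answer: Rational(563000309, 218650245) ≈ 2.5749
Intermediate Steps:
H = -751806 (H = Add(Add(-1530979, 1080237), -301064) = Add(-450742, -301064) = -751806)
Add(Mul(-1929786, Pow(H, -1)), Mul(Function('x')(Add(-936, Mul(-1, 1052)), 1681), Pow(-247790, -1))) = Add(Mul(-1929786, Pow(-751806, -1)), Mul(Add(-936, Mul(-1, 1052)), Pow(-247790, -1))) = Add(Mul(-1929786, Rational(-1, 751806)), Mul(Add(-936, -1052), Rational(-1, 247790))) = Add(Rational(321631, 125301), Mul(-1988, Rational(-1, 247790))) = Add(Rational(321631, 125301), Rational(14, 1745)) = Rational(563000309, 218650245)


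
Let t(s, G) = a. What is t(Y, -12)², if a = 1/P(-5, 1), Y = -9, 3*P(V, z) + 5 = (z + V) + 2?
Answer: 9/49 ≈ 0.18367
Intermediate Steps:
P(V, z) = -1 + V/3 + z/3 (P(V, z) = -5/3 + ((z + V) + 2)/3 = -5/3 + ((V + z) + 2)/3 = -5/3 + (2 + V + z)/3 = -5/3 + (⅔ + V/3 + z/3) = -1 + V/3 + z/3)
a = -3/7 (a = 1/(-1 + (⅓)*(-5) + (⅓)*1) = 1/(-1 - 5/3 + ⅓) = 1/(-7/3) = -3/7 ≈ -0.42857)
t(s, G) = -3/7
t(Y, -12)² = (-3/7)² = 9/49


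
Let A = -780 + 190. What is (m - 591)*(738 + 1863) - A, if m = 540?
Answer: -132061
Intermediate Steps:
A = -590
(m - 591)*(738 + 1863) - A = (540 - 591)*(738 + 1863) - 1*(-590) = -51*2601 + 590 = -132651 + 590 = -132061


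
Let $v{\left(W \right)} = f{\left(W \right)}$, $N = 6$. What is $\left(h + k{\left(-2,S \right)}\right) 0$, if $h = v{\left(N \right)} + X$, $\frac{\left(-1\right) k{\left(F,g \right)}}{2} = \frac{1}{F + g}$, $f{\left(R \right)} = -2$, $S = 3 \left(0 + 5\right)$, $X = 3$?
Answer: $0$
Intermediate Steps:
$S = 15$ ($S = 3 \cdot 5 = 15$)
$v{\left(W \right)} = -2$
$k{\left(F,g \right)} = - \frac{2}{F + g}$
$h = 1$ ($h = -2 + 3 = 1$)
$\left(h + k{\left(-2,S \right)}\right) 0 = \left(1 - \frac{2}{-2 + 15}\right) 0 = \left(1 - \frac{2}{13}\right) 0 = \frac{11}{13} \cdot 0 = 0$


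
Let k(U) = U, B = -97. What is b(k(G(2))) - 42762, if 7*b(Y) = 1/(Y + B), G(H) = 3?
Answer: -28137397/658 ≈ -42762.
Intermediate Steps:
b(Y) = 1/(7*(-97 + Y)) (b(Y) = 1/(7*(Y - 97)) = 1/(7*(-97 + Y)))
b(k(G(2))) - 42762 = 1/(7*(-97 + 3)) - 42762 = (⅐)/(-94) - 42762 = (⅐)*(-1/94) - 42762 = -1/658 - 42762 = -28137397/658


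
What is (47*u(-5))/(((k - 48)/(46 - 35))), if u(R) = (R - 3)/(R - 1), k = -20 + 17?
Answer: -2068/153 ≈ -13.516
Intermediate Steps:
k = -3
u(R) = (-3 + R)/(-1 + R)
(47*u(-5))/(((k - 48)/(46 - 35))) = (47*((-3 - 5)/(-1 - 5)))/(((-3 - 48)/(46 - 35))) = (47*(-8/(-6)))/((-51/11)) = (47*(-⅙*(-8)))/((-51*1/11)) = (47*(4/3))/(-51/11) = (188/3)*(-11/51) = -2068/153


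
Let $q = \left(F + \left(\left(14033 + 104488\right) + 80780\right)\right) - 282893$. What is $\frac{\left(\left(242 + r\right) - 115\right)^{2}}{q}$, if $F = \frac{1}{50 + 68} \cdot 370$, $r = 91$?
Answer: $- \frac{2803916}{4931743} \approx -0.56854$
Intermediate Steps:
$F = \frac{185}{59}$ ($F = \frac{1}{118} \cdot 370 = \frac{185}{59} \approx 3.1356$)
$q = - \frac{4931743}{59}$ ($q = \left(\frac{185}{59} + \left(\left(14033 + 104488\right) + 80780\right)\right) - 282893 = \left(\frac{185}{59} + \left(118521 + 80780\right)\right) - 282893 = \left(\frac{185}{59} + 199301\right) - 282893 = \frac{11758944}{59} - 282893 = - \frac{4931743}{59} \approx -83589.0$)
$\frac{\left(\left(242 + r\right) - 115\right)^{2}}{q} = \frac{\left(\left(242 + 91\right) - 115\right)^{2}}{- \frac{4931743}{59}} = \left(333 - 115\right)^{2} \left(- \frac{59}{4931743}\right) = 218^{2} \left(- \frac{59}{4931743}\right) = 47524 \left(- \frac{59}{4931743}\right) = - \frac{2803916}{4931743}$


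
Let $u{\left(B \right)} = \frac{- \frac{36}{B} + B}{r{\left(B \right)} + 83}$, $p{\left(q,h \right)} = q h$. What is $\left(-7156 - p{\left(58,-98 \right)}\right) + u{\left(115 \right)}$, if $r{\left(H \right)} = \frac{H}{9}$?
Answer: $- \frac{145800659}{99130} \approx -1470.8$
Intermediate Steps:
$p{\left(q,h \right)} = h q$
$r{\left(H \right)} = \frac{H}{9}$ ($r{\left(H \right)} = H \frac{1}{9} = \frac{H}{9}$)
$u{\left(B \right)} = \frac{B - \frac{36}{B}}{83 + \frac{B}{9}}$ ($u{\left(B \right)} = \frac{- \frac{36}{B} + B}{\frac{B}{9} + 83} = \frac{B - \frac{36}{B}}{83 + \frac{B}{9}}$)
$\left(-7156 - p{\left(58,-98 \right)}\right) + u{\left(115 \right)} = \left(-7156 - \left(-98\right) 58\right) + \frac{9 \left(-36 + 115^{2}\right)}{115 \left(747 + 115\right)} = \left(-7156 - -5684\right) + 9 \cdot \frac{1}{115} \cdot \frac{1}{862} \left(-36 + 13225\right) = \left(-7156 + 5684\right) + 9 \cdot \frac{1}{115} \cdot \frac{1}{862} \cdot 13189 = -1472 + \frac{118701}{99130} = - \frac{145800659}{99130}$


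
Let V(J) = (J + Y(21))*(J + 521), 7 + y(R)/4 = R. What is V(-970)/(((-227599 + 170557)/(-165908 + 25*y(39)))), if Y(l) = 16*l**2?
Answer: -74103026452/9507 ≈ -7.7946e+6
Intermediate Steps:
y(R) = -28 + 4*R
V(J) = (521 + J)*(7056 + J) (V(J) = (J + 16*21**2)*(J + 521) = (J + 16*441)*(521 + J) = (J + 7056)*(521 + J) = (7056 + J)*(521 + J) = (521 + J)*(7056 + J))
V(-970)/(((-227599 + 170557)/(-165908 + 25*y(39)))) = (3676176 + (-970)**2 + 7577*(-970))/(((-227599 + 170557)/(-165908 + 25*(-28 + 4*39)))) = (3676176 + 940900 - 7349690)/((-57042/(-165908 + 25*(-28 + 156)))) = -2732614/((-57042/(-165908 + 25*128))) = -2732614/((-57042/(-165908 + 3200))) = -2732614/((-57042/(-162708))) = -2732614/((-57042*(-1/162708))) = -2732614/9507/27118 = -2732614*27118/9507 = -74103026452/9507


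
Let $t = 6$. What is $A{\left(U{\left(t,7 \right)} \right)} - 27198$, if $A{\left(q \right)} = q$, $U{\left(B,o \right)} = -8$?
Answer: $-27206$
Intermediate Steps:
$A{\left(U{\left(t,7 \right)} \right)} - 27198 = -8 - 27198 = -27206$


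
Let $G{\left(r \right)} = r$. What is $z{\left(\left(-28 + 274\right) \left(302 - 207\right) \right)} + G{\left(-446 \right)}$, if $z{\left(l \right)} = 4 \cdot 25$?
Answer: $-346$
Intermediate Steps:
$z{\left(l \right)} = 100$
$z{\left(\left(-28 + 274\right) \left(302 - 207\right) \right)} + G{\left(-446 \right)} = 100 - 446 = -346$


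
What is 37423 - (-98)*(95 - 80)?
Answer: 38893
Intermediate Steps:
37423 - (-98)*(95 - 80) = 37423 - (-98)*15 = 37423 - 1*(-1470) = 37423 + 1470 = 38893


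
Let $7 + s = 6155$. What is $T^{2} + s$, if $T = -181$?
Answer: $38909$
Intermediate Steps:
$s = 6148$ ($s = -7 + 6155 = 6148$)
$T^{2} + s = \left(-181\right)^{2} + 6148 = 32761 + 6148 = 38909$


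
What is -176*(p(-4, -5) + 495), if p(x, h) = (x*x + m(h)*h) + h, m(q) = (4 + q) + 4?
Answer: -86416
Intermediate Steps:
m(q) = 8 + q
p(x, h) = h + x² + h*(8 + h) (p(x, h) = (x*x + (8 + h)*h) + h = (x² + h*(8 + h)) + h = h + x² + h*(8 + h))
-176*(p(-4, -5) + 495) = -176*((-5 + (-4)² - 5*(8 - 5)) + 495) = -176*((-5 + 16 - 5*3) + 495) = -176*((-5 + 16 - 15) + 495) = -176*(-4 + 495) = -176*491 = -86416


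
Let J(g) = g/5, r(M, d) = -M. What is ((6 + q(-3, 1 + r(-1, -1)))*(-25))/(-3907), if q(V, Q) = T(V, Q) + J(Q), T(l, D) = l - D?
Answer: 35/3907 ≈ 0.0089583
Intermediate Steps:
J(g) = g/5 (J(g) = g*(⅕) = g/5)
q(V, Q) = V - 4*Q/5 (q(V, Q) = (V - Q) + Q/5 = V - 4*Q/5)
((6 + q(-3, 1 + r(-1, -1)))*(-25))/(-3907) = ((6 + (-3 - 4*(1 - 1*(-1))/5))*(-25))/(-3907) = ((6 + (-3 - 4*(1 + 1)/5))*(-25))*(-1/3907) = ((6 + (-3 - ⅘*2))*(-25))*(-1/3907) = ((6 + (-3 - 8/5))*(-25))*(-1/3907) = ((6 - 23/5)*(-25))*(-1/3907) = ((7/5)*(-25))*(-1/3907) = -35*(-1/3907) = 35/3907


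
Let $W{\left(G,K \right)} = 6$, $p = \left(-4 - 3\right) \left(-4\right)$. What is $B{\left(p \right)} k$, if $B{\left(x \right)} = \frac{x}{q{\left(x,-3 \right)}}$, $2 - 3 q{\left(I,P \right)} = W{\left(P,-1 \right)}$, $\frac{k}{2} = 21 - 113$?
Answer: $3864$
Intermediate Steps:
$k = -184$ ($k = 2 \left(21 - 113\right) = 2 \left(-92\right) = -184$)
$p = 28$ ($p = \left(-7\right) \left(-4\right) = 28$)
$q{\left(I,P \right)} = - \frac{4}{3}$ ($q{\left(I,P \right)} = \frac{2}{3} - 2 = - \frac{4}{3}$)
$B{\left(x \right)} = - \frac{3 x}{4}$ ($B{\left(x \right)} = \frac{x}{- \frac{4}{3}} = x \left(- \frac{3}{4}\right) = - \frac{3 x}{4}$)
$B{\left(p \right)} k = \left(- \frac{3}{4}\right) 28 \left(-184\right) = \left(-21\right) \left(-184\right) = 3864$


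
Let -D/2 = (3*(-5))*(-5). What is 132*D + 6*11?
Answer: -19734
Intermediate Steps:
D = -150 (D = -2*3*(-5)*(-5) = -(-30)*(-5) = -2*75 = -150)
132*D + 6*11 = 132*(-150) + 6*11 = -19800 + 66 = -19734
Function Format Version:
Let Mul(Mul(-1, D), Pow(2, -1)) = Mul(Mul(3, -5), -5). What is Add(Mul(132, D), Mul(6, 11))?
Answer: -19734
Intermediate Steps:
D = -150 (D = Mul(-2, Mul(Mul(3, -5), -5)) = Mul(-2, Mul(-15, -5)) = Mul(-2, 75) = -150)
Add(Mul(132, D), Mul(6, 11)) = Add(Mul(132, -150), Mul(6, 11)) = Add(-19800, 66) = -19734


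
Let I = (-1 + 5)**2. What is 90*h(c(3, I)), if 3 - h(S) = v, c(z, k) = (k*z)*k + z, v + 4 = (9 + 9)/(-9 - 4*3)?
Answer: 4950/7 ≈ 707.14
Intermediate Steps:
I = 16 (I = 4**2 = 16)
v = -34/7 (v = -4 + (9 + 9)/(-9 - 4*3) = -4 + 18/(-9 - 12) = -4 + 18/(-21) = -4 + 18*(-1/21) = -4 - 6/7 = -34/7 ≈ -4.8571)
c(z, k) = z + z*k**2 (c(z, k) = z*k**2 + z = z + z*k**2)
h(S) = 55/7 (h(S) = 3 - 1*(-34/7) = 3 + 34/7 = 55/7)
90*h(c(3, I)) = 90*(55/7) = 4950/7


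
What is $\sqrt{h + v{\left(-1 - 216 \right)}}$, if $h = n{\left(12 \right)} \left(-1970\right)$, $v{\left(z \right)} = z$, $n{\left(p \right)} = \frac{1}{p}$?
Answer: $\frac{i \sqrt{13722}}{6} \approx 19.523 i$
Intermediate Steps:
$h = - \frac{985}{6}$ ($h = \frac{1}{12} \left(-1970\right) = - \frac{985}{6} \approx -164.17$)
$\sqrt{h + v{\left(-1 - 216 \right)}} = \sqrt{- \frac{985}{6} - 217} = \sqrt{- \frac{2287}{6}} = \frac{i \sqrt{13722}}{6}$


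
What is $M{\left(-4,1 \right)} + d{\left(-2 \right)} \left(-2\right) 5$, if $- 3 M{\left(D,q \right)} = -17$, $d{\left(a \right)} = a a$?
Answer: $- \frac{103}{3} \approx -34.333$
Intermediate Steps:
$d{\left(a \right)} = a^{2}$
$M{\left(D,q \right)} = \frac{17}{3}$ ($M{\left(D,q \right)} = \left(- \frac{1}{3}\right) \left(-17\right) = \frac{17}{3}$)
$M{\left(-4,1 \right)} + d{\left(-2 \right)} \left(-2\right) 5 = \frac{17}{3} + \left(-2\right)^{2} \left(-2\right) 5 = \frac{17}{3} + 4 \left(-2\right) 5 = \frac{17}{3} - 40 = - \frac{103}{3}$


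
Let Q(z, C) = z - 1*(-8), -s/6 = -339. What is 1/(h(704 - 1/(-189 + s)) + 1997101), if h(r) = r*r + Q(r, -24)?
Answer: 3404025/8487692052121 ≈ 4.0105e-7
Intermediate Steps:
s = 2034 (s = -6*(-339) = 2034)
Q(z, C) = 8 + z (Q(z, C) = z + 8 = 8 + z)
h(r) = 8 + r + r² (h(r) = r*r + (8 + r) = r² + (8 + r) = 8 + r + r²)
1/(h(704 - 1/(-189 + s)) + 1997101) = 1/((8 + (704 - 1/(-189 + 2034)) + (704 - 1/(-189 + 2034))²) + 1997101) = 1/((8 + (704 - 1/1845) + (704 - 1/1845)²) + 1997101) = 1/((8 + 1298879/1845 + (1298879/1845)²) + 1997101) = 1/((8 + 1298879/1845 + 1687086656641/3404025) + 1997101) = 1/(1689510320596/3404025 + 1997101) = 1/(8487692052121/3404025) = 3404025/8487692052121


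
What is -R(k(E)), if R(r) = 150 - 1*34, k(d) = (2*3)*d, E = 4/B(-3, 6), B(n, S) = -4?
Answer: -116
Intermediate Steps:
E = -1 (E = 4/(-4) = 4*(-¼) = -1)
k(d) = 6*d
R(r) = 116 (R(r) = 150 - 34 = 116)
-R(k(E)) = -1*116 = -116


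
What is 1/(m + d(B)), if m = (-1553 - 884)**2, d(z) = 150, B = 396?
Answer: 1/5939119 ≈ 1.6838e-7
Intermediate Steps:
m = 5938969 (m = (-2437)**2 = 5938969)
1/(m + d(B)) = 1/(5938969 + 150) = 1/5939119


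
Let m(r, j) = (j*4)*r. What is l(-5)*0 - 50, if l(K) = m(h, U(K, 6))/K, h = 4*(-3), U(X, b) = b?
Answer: -50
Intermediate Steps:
h = -12
m(r, j) = 4*j*r (m(r, j) = (4*j)*r = 4*j*r)
l(K) = -288/K (l(K) = (4*6*(-12))/K = -288/K)
l(-5)*0 - 50 = -288/(-5)*0 - 50 = -288*(-⅕)*0 - 50 = (288/5)*0 - 50 = 0 - 50 = -50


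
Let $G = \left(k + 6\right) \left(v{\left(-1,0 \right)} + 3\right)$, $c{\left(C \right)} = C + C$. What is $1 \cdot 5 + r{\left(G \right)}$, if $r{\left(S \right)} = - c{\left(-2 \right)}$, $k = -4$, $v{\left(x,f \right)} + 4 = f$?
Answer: $9$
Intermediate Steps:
$v{\left(x,f \right)} = -4 + f$
$c{\left(C \right)} = 2 C$
$G = -2$ ($G = \left(-4 + 6\right) \left(\left(-4 + 0\right) + 3\right) = 2 \left(-4 + 3\right) = 2 \left(-1\right) = -2$)
$r{\left(S \right)} = 4$ ($r{\left(S \right)} = - 2 \left(-2\right) = \left(-1\right) \left(-4\right) = 4$)
$1 \cdot 5 + r{\left(G \right)} = 1 \cdot 5 + 4 = 5 + 4 = 9$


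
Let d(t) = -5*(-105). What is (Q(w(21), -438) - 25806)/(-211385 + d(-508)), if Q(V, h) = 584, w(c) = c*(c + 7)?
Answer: 12611/105430 ≈ 0.11961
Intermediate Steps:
d(t) = 525
w(c) = c*(7 + c)
(Q(w(21), -438) - 25806)/(-211385 + d(-508)) = (584 - 25806)/(-211385 + 525) = -25222/(-210860) = -25222*(-1/210860) = 12611/105430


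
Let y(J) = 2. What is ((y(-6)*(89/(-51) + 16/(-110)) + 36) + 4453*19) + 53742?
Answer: 388159319/2805 ≈ 1.3838e+5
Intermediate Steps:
((y(-6)*(89/(-51) + 16/(-110)) + 36) + 4453*19) + 53742 = ((2*(89/(-51) + 16/(-110)) + 36) + 4453*19) + 53742 = ((2*(89*(-1/51) + 16*(-1/110)) + 36) + 84607) + 53742 = ((2*(-89/51 - 8/55) + 36) + 84607) + 53742 = ((2*(-5303/2805) + 36) + 84607) + 53742 = ((-10606/2805 + 36) + 84607) + 53742 = (90374/2805 + 84607) + 53742 = 237413009/2805 + 53742 = 388159319/2805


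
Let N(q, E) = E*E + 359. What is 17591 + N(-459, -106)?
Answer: 29186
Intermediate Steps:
N(q, E) = 359 + E**2 (N(q, E) = E**2 + 359 = 359 + E**2)
17591 + N(-459, -106) = 17591 + (359 + (-106)**2) = 17591 + (359 + 11236) = 17591 + 11595 = 29186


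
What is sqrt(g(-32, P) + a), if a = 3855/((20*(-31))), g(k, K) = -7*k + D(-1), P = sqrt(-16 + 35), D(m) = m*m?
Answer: sqrt(840999)/62 ≈ 14.791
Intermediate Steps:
D(m) = m**2
P = sqrt(19) ≈ 4.3589
g(k, K) = 1 - 7*k (g(k, K) = -7*k + (-1)**2 = -7*k + 1 = 1 - 7*k)
a = -771/124 (a = 3855/(-620) = 3855*(-1/620) = -771/124 ≈ -6.2177)
sqrt(g(-32, P) + a) = sqrt((1 - 7*(-32)) - 771/124) = sqrt((1 + 224) - 771/124) = sqrt(225 - 771/124) = sqrt(27129/124) = sqrt(840999)/62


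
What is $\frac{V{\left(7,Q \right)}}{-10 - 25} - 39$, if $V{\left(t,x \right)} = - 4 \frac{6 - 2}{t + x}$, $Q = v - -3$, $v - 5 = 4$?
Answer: $- \frac{25919}{665} \approx -38.976$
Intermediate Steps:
$v = 9$ ($v = 5 + 4 = 9$)
$Q = 12$ ($Q = 9 - -3 = 9 + 3 = 12$)
$V{\left(t,x \right)} = - \frac{16}{t + x}$ ($V{\left(t,x \right)} = - 4 \frac{4}{t + x} = - \frac{16}{t + x}$)
$\frac{V{\left(7,Q \right)}}{-10 - 25} - 39 = \frac{\left(-16\right) \frac{1}{7 + 12}}{-10 - 25} - 39 = \frac{\left(-16\right) \frac{1}{19}}{-10 - 25} - 39 = \frac{\left(-16\right) \frac{1}{19}}{-35} - 39 = \left(- \frac{1}{35}\right) \left(- \frac{16}{19}\right) - 39 = \frac{16}{665} - 39 = - \frac{25919}{665}$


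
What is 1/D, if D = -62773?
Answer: -1/62773 ≈ -1.5930e-5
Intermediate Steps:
1/D = 1/(-62773) = -1/62773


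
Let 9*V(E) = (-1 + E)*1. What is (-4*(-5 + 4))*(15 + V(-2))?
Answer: 176/3 ≈ 58.667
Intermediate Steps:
V(E) = -⅑ + E/9 (V(E) = ((-1 + E)*1)/9 = (-1 + E)/9 = -⅑ + E/9)
(-4*(-5 + 4))*(15 + V(-2)) = (-4*(-5 + 4))*(15 + (-⅑ + (⅑)*(-2))) = (-4*(-1))*(15 + (-⅑ - 2/9)) = 4*(15 - ⅓) = 4*(44/3) = 176/3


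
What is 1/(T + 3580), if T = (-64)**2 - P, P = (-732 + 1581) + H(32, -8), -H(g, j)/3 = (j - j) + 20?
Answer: 1/6887 ≈ 0.00014520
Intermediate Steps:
H(g, j) = -60 (H(g, j) = -3*((j - j) + 20) = -3*(0 + 20) = -3*20 = -60)
P = 789 (P = (-732 + 1581) - 60 = 849 - 60 = 789)
T = 3307 (T = (-64)**2 - 1*789 = 4096 - 789 = 3307)
1/(T + 3580) = 1/(3307 + 3580) = 1/6887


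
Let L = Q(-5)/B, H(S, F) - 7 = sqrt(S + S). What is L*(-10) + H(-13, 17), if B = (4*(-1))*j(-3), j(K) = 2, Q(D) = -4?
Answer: 2 + I*sqrt(26) ≈ 2.0 + 5.099*I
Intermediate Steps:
H(S, F) = 7 + sqrt(2)*sqrt(S) (H(S, F) = 7 + sqrt(S + S) = 7 + sqrt(2*S) = 7 + sqrt(2)*sqrt(S))
B = -8 (B = (4*(-1))*2 = -4*2 = -8)
L = 1/2 (L = -4/(-8) = -4*(-1/8) = 1/2 ≈ 0.50000)
L*(-10) + H(-13, 17) = (1/2)*(-10) + (7 + sqrt(2)*sqrt(-13)) = -5 + (7 + sqrt(2)*(I*sqrt(13))) = -5 + (7 + I*sqrt(26)) = 2 + I*sqrt(26)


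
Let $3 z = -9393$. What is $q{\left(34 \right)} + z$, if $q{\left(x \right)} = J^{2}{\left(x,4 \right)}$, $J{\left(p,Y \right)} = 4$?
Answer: $-3115$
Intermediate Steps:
$z = -3131$ ($z = \frac{1}{3} \left(-9393\right) = -3131$)
$q{\left(x \right)} = 16$ ($q{\left(x \right)} = 4^{2} = 16$)
$q{\left(34 \right)} + z = 16 - 3131 = -3115$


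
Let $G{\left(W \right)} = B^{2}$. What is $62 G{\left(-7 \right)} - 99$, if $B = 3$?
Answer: $459$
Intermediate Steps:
$G{\left(W \right)} = 9$ ($G{\left(W \right)} = 3^{2} = 9$)
$62 G{\left(-7 \right)} - 99 = 62 \cdot 9 - 99 = 558 - 99 = 459$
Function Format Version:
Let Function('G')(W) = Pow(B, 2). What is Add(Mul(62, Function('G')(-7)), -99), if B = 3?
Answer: 459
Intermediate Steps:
Function('G')(W) = 9 (Function('G')(W) = Pow(3, 2) = 9)
Add(Mul(62, Function('G')(-7)), -99) = Add(Mul(62, 9), -99) = Add(558, -99) = 459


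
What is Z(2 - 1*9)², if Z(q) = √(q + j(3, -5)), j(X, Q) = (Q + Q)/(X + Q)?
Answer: -2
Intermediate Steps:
j(X, Q) = 2*Q/(Q + X) (j(X, Q) = (2*Q)/(Q + X) = 2*Q/(Q + X))
Z(q) = √(5 + q) (Z(q) = √(q + 2*(-5)/(-5 + 3)) = √(q + 2*(-5)/(-2)) = √(q + 2*(-5)*(-½)) = √(q + 5) = √(5 + q))
Z(2 - 1*9)² = (√(5 + (2 - 1*9)))² = (√(5 + (2 - 9)))² = (√(5 - 7))² = (√(-2))² = (I*√2)² = -2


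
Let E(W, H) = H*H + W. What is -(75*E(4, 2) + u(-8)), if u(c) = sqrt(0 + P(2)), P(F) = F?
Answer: -600 - sqrt(2) ≈ -601.41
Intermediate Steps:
u(c) = sqrt(2) (u(c) = sqrt(0 + 2) = sqrt(2))
E(W, H) = W + H**2 (E(W, H) = H**2 + W = W + H**2)
-(75*E(4, 2) + u(-8)) = -(75*(4 + 2**2) + sqrt(2)) = -(75*(4 + 4) + sqrt(2)) = -(75*8 + sqrt(2)) = -(600 + sqrt(2)) = -600 - sqrt(2)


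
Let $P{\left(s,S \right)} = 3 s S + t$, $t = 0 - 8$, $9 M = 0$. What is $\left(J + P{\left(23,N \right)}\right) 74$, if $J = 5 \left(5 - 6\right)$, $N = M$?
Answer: $-962$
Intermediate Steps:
$M = 0$ ($M = \frac{1}{9} \cdot 0 = 0$)
$t = -8$
$N = 0$
$J = -5$ ($J = 5 \left(-1\right) = -5$)
$P{\left(s,S \right)} = -8 + 3 S s$ ($P{\left(s,S \right)} = 3 s S - 8 = 3 S s - 8 = -8 + 3 S s$)
$\left(J + P{\left(23,N \right)}\right) 74 = \left(-5 - \left(8 + 0 \cdot 23\right)\right) 74 = \left(-5 + \left(-8 + 0\right)\right) 74 = \left(-5 - 8\right) 74 = \left(-13\right) 74 = -962$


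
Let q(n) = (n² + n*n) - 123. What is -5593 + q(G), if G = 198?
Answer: 72692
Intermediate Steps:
q(n) = -123 + 2*n² (q(n) = (n² + n²) - 123 = 2*n² - 123 = -123 + 2*n²)
-5593 + q(G) = -5593 + (-123 + 2*198²) = -5593 + (-123 + 2*39204) = -5593 + (-123 + 78408) = -5593 + 78285 = 72692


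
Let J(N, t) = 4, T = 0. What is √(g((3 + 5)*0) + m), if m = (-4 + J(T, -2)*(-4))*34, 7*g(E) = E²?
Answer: 2*I*√170 ≈ 26.077*I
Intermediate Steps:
g(E) = E²/7
m = -680 (m = (-4 + 4*(-4))*34 = (-4 - 16)*34 = -20*34 = -680)
√(g((3 + 5)*0) + m) = √(((3 + 5)*0)²/7 - 680) = √((8*0)²/7 - 680) = √((⅐)*0² - 680) = √((⅐)*0 - 680) = √(0 - 680) = √(-680) = 2*I*√170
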